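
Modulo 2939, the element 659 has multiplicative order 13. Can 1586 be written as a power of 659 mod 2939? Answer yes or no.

yes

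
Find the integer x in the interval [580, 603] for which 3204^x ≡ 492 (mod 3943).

Compute 3204^580 mod 3943 = 58, then multiply by 3204 repeatedly:
  3204^580=58  3204^581=511  3204^582=899  3204^583=2006  3204^584=134
  3204^585=3492  3204^586=2077  3204^587=2867  3204^588=2621  3204^589=3037
  3204^590=3167  3204^591=1729  3204^592=3744  3204^593=1170  3204^594=2830
  3204^595=2363  3204^596=492
Found 492 at exponent 596.

596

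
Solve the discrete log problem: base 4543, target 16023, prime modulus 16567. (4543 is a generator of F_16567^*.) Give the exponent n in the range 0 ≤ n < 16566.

Baby-step giant-step with m = ceil(sqrt(16566)) = 129.
Baby table (4543^j mod 16567 for j=0..128):
  0:1  1:4543  2:12934  3:12580  4:11357  5:5213  6:8416  7:13819
  8:7354  9:10150  10:5489  11:3192  12:5131  13:364  14:13519  15:2948
  16:6628  17:8765  18:8894  19:15096  20:10315  21:9569  22:159  23:9956
  24:2198  25:12180  26:16527  27:517  28:12784  29:10377  30:9596  31:6851
  32:11267  33:10518  34:4046  35:8175  36:12378  37:4856  38:10131  39:2007
  40:5951  41:14616  42:16519  43:13874  44:8714  45:9139  46:1575  47:14848
  48:10207  49:15935  50:11482  51:9810  52:1600  53:12454  54:2217  55:15662
  56:13768  57:7599  58:13196  59:10022  60:3830  61:4340  62:1890  63:4564
  64:8935  65:2555  66:10465  67:11772  68:1920  69:8318  70:15914  71:15481
  72:3268  73:2492  74:5895  75:8713  76:4596  77:5208  78:2268  79:15417
  80:10722  81:3066  82:12558  83:10813  84:2304  85:13295  86:12470  87:8637
  88:7235  89:16244  90:7074  91:13769  92:12142  93:9563  94:6035  95:15187
  96:9553  97:10306  98:1816  99:16289  100:12705  101:15954  102:14964  103:7051
  104:8682  105:12866  106:1862  107:9896  108:11257  109:14789  110:7242  111:14911
  112:14777  113:2427  114:8806  115:12920  116:15246  117:12518  118:11330  119:15088
  120:7105  121:5499  122:15488  123:1935  124:10195  125:11120  126:5377  127:7953
  128:14419
Giant step factor: 4543^(-129) ≡ 15121 (mod 16567).
Scan 16023·15121^i mod 16567 for i = 0, 1, …:
  i=0: 16023   i=1: 7975   i=2: 15349   i=3: 5126
  i=4: 9820   i=5: 14766   i=6: 3227   i=7: 5652
  i=8: 11306   i=9: 3153     …   i=57: 9136
  i=58: 9810
Match at i=58, j=51: n = 58·129 + 51 = 7533.

7533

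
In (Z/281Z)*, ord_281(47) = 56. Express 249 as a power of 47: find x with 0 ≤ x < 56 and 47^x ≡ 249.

Successive powers of 47 modulo 281:
  47^0=1  47^1=47  47^2=242  47^3=134  47^4=116  47^5=113
  47^6=253  47^7=89  47^8=249
So 47^8 ≡ 249 (mod 281), giving x = 8.

8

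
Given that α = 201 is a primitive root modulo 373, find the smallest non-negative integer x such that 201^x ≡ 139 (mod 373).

351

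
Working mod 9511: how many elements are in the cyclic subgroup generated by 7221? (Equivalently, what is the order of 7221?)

4755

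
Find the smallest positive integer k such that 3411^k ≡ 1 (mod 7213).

2404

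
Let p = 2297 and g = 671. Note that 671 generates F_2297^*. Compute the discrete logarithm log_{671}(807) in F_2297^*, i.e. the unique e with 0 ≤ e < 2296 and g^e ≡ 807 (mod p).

1202

Baby-step giant-step with m = ceil(sqrt(2296)) = 48.
Baby table (671^j mod 2297 for j=0..47):
  0:1  1:671  2:29  3:1083  4:841  5:1546  6:1419  7:1191
  8:2102  9:84  10:1236  11:139  12:1389  13:1734  14:1232  15:2049
  16:1273  17:1996  18:165  19:459  20:191  21:1826  22:945  23:123
  24:2138  25:1270  26:2280  27:78  28:1804  29:2262  30:1782  31:1282
  32:1144  33:426  34:1018  35:869  36:1958  37:2231  38:1654  39:383
  40:2026  41:1919  42:1329  43:523  44:1789  45:1385  46:1347  47:1116
Giant step factor: 671^(-48) ≡ 2133 (mod 2297).
Scan 807·2133^i mod 2297 for i = 0, 1, …:
  i=0: 807   i=1: 878   i=2: 719   i=3: 1528
  i=4: 2078   i=5: 1461   i=6: 1581   i=7: 277
  i=8: 512   i=9: 1021     …   i=24: 406
  i=25: 29
Match at i=25, j=2: e = 25·48 + 2 = 1202.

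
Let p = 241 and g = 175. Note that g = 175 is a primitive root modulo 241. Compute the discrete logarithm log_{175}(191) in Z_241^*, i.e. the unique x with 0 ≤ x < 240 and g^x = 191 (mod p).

178

Baby-step giant-step with m = ceil(sqrt(240)) = 16.
Baby table (175^j mod 241 for j=0..15):
  0:1  1:175  2:18  3:17  4:83  5:65  6:48  7:206
  8:141  9:93  10:128  11:228  12:135  13:7  14:20  15:126
Giant step factor: 175^(-16) ≡ 160 (mod 241).
Scan 191·160^i mod 241 for i = 0, 1, …:
  i=0: 191   i=1: 194   i=2: 192   i=3: 113
  i=4: 5   i=5: 77   i=6: 29   i=7: 61
  i=8: 120   i=9: 161   i=10: 214   i=11: 18
Match at i=11, j=2: x = 11·16 + 2 = 178.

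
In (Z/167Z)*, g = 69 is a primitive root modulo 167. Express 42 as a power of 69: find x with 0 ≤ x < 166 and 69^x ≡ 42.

120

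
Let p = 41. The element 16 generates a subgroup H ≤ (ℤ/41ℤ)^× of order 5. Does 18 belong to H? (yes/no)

yes

18 ∈ ⟨16⟩ iff 18^5 ≡ 1 (mod 41), since |⟨16⟩| = 5.
18^5 mod 41 = 1.
Since 1 = 1, 18 lies in the subgroup.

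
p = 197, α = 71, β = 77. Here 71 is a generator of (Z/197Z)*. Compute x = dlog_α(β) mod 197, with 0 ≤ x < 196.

Baby-step giant-step with m = ceil(sqrt(196)) = 14.
Baby table (71^j mod 197 for j=0..13):
  0:1  1:71  2:116  3:159  4:60  5:123  6:65  7:84
  8:54  9:91  10:157  11:115  12:88  13:141
Giant step factor: 71^(-14) ≡ 93 (mod 197).
Scan 77·93^i mod 197 for i = 0, 1, …:
  i=0: 77   i=1: 69   i=2: 113   i=3: 68
  i=4: 20   i=5: 87   i=6: 14   i=7: 120
  i=8: 128   i=9: 84
Match at i=9, j=7: x = 9·14 + 7 = 133.

133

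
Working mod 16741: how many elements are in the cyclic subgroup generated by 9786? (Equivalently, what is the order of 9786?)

8370

The order of 9786 must divide p − 1 = 16740 = 2^2 · 3^3 · 5 · 31.
Divisors: 1, 2, 3, 4, 5, 6, 9, 10, 12, 15, 18, 20, 27, 30, 31, 36, 45, 54, 60, 62, 90, 93, 108, 124, 135, 155, 180, 186, 270, 279, 310, 372, 465, 540, 558, 620, 837, 930, 1116, 1395, 1674, 1860, 2790, 3348, 4185, 5580, 8370, 16740.
Check each in increasing order: 9786^1 ≡ 9786;  9786^2 ≡ 7276;  9786^3 ≡ 3463;  9786^4 ≡ 5134;  9786^5 ≡ 1583;  9786^6 ≡ 5813;  9786^9 ≡ 7737;  9786^10 ≡ 11480;  9786^12 ≡ 7631;  9786^15 ≡ 8855;  9786^18 ≡ 12094;  9786^20 ≡ 5248;  9786^27 ≡ 5829;  9786^30 ≡ 12922;  9786^31 ≡ 9919;  9786^36 ≡ 15460;  9786^45 ≡ 16316;  9786^54 ≡ 9752;  9786^60 ≡ 3350;  9786^62 ≡ 16445;  9786^90 ≡ 13215;  9786^93 ≡ 10392;  9786^108 ≡ 12624;  9786^124 ≡ 3911;  9786^135 ≡ 8601;  9786^155 ≡ 4312;  9786^180 ≡ 10854;  9786^186 ≡ 14214;  9786^270 ≡ 15463;  9786^279 ≡ 6045;  9786^310 ≡ 10834;  9786^372 ≡ 7408;  9786^465 ≡ 8818;  9786^540 ≡ 9407;  9786^558 ≡ 13163;  9786^620 ≡ 4405;  9786^837 ≡ 362;  9786^930 ≡ 11920;  9786^1116 ≡ 11960;  9786^1395 ≡ 10562;  9786^1674 ≡ 13857;  9786^1860 ≡ 5533;  9786^2790 ≡ 10561;  9786^3348 ≡ 13920;  9786^4185 ≡ 16740;  9786^5580 ≡ 6179;  9786^8370 ≡ 1.
Smallest exponent giving 1 is 8370.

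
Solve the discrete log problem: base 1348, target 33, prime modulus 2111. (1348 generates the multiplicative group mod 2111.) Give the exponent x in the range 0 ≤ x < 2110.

136

Baby-step giant-step with m = ceil(sqrt(2110)) = 46.
Baby table (1348^j mod 2111 for j=0..45):
  0:1  1:1348  2:1644  3:1673  4:656  5:1890  6:1854  7:1879
  8:1803  9:683  10:288  11:1911  12:608  13:516  14:1049  15:1793
  16:1980  17:736  18:2069  19:381  20:615  21:1508  22:2002  23:838
  24:239  25:1300  26:270  27:868  28:570  29:2067  30:1907  31:1549
  32:273  33:690  34:1280  35:753  36:1764  37:886  38:1613  39:2105
  40:356  41:691  42:517  43:286  44:1326  45:1542
Giant step factor: 1348^(-46) ≡ 1239 (mod 2111).
Scan 33·1239^i mod 2111 for i = 0, 1, …:
  i=0: 33   i=1: 778   i=2: 1326
Match at i=2, j=44: x = 2·46 + 44 = 136.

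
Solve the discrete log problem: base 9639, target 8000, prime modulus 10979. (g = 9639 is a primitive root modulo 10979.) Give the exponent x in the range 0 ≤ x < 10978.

5682

Baby-step giant-step with m = ceil(sqrt(10978)) = 105.
Baby table (9639^j mod 10979 for j=0..104):
  0:1  1:9639  2:6023  3:9724  4:1913  5:5666  6:5028  7:3586
  8:3562  9:2785  10:960  11:9122  12:7126  13:2890  14:2987  15:4755
  16:7099  17:6133  18:5051  19:5703  20:10343  21:6857  22:1043  23:7692
  24:2001  25:8515  26:8060  27:2936  28:7221  29:7338  30:4264  31:6299
  32:2191  33:6432  34:10614  35:6024  36:8384  37:7936  38:4411  39:6941
  40:9252  41:8590  42:6371  43:4522  44:928  45:8086  46:1033  47:10113
  48:7645  49:10086  50:10888  51:1171  52:857  53:4415  54:1581  55:407
  56:3570  57:3044  58:5228  59:10061  60:472  61:4302  62:10274  63:506
  64:2658  65:6455  66:1752  67:1826  68:1477  69:8019  70:2981  71:1816
  72:3898  73:2684  74:4552  75:4644  76:2133  77:7299  78:1629  79:1961
  80:7220  81:8678  82:9220  83:7554  84:278  85:766  86:5586  87:2438
  88:4822  89:5151  90:3451  91:8798  92:2126  93:5700  94:3384  95:10746
  96:4808  97:1953  98:6961  99:4410  100:8281  101:3229  102:9845  103:4458
  104:9835
Giant step factor: 9639^(-105) ≡ 1122 (mod 10979).
Scan 8000·1122^i mod 10979 for i = 0, 1, …:
  i=0: 8000   i=1: 6157   i=2: 2363   i=3: 5347
  i=4: 4800   i=5: 5890   i=6: 10201   i=7: 5404
  i=8: 2880   i=9: 3534     …   i=53: 9498
  i=54: 7126
Match at i=54, j=12: x = 54·105 + 12 = 5682.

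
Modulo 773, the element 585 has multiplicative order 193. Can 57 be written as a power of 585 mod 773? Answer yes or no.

yes

57 ∈ ⟨585⟩ iff 57^193 ≡ 1 (mod 773), since |⟨585⟩| = 193.
57^193 mod 773 = 1.
Since 1 = 1, 57 lies in the subgroup.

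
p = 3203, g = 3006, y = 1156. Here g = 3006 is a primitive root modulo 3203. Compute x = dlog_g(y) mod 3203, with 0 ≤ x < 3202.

1154

Baby-step giant-step with m = ceil(sqrt(3202)) = 57.
Baby table (3006^j mod 3203 for j=0..56):
  0:1  1:3006  2:373  3:188  4:1400  5:2861  6:111  7:554
  8:2967  9:1650  10:1656  11:474  12:2712  13:637  14:2631  15:579
  16:1245  17:1366  18:3153  19:241  20:568  21:209  22:466  23:1085
  24:856  25:1127  26:2191  27:778  28:478  29:1924  30:2129  31:180
  32:2976  33:3080  34:1810  35:2166  36:2500  37:762  38:427  39:2362
  40:2324  41:201  42:2042  43:1304  44:2555  45:2739  46:1724  47:3093
  48:2452  49:609  50:1741  51:2947  52:2387  53:602  54:3120  55:336
  56:1071
Giant step factor: 3006^(-57) ≡ 2977 (mod 3203).
Scan 1156·2977^i mod 3203 for i = 0, 1, …:
  i=0: 1156   i=1: 1390   i=2: 2957   i=3: 1145
  i=4: 673   i=5: 1646   i=6: 2755   i=7: 1955
  i=8: 184   i=9: 55     …   i=19: 1930
  i=20: 2631
Match at i=20, j=14: x = 20·57 + 14 = 1154.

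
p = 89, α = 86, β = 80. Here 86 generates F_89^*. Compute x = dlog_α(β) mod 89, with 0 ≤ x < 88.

Baby-step giant-step with m = ceil(sqrt(88)) = 10.
Baby table (86^j mod 89 for j=0..9):
  0:1  1:86  2:9  3:62  4:81  5:24  6:17  7:38
  8:64  9:75
Giant step factor: 86^(-10) ≡ 53 (mod 89).
Scan 80·53^i mod 89 for i = 0, 1, …:
  i=0: 80   i=1: 57   i=2: 84   i=3: 2
  i=4: 17
Match at i=4, j=6: x = 4·10 + 6 = 46.

46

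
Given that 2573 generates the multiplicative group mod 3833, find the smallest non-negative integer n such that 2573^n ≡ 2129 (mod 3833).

2490

Baby-step giant-step with m = ceil(sqrt(3832)) = 62.
Baby table (2573^j mod 3833 for j=0..61):
  0:1  1:2573  2:738  3:1539  4:358  5:1214  6:3560  7:2843
  8:1675  9:1483  10:1924  11:2049  12:1702  13:1960  14:2685  15:1439
  16:3702  17:241  18:2980  19:1540  20:2931  21:1952  22:1266  23:3201
  24:2889  25:1210  26:934  27:3724  28:3185  29:51  30:901  31:3141
  32:1829  33:2926  34:586  35:1409  36:3172  37:1099  38:2806  39:2299
  40:1008  41:2476  42:302  43:2780  44:562  45:985  46:792  47:2493
  48:1880  49:3827  50:3727  51:3238  52:2265  53:1685  54:382  55:1638
  56:2107  57:1449  58:2601  59:3788  60:3038  61:1287
Giant step factor: 2573^(-62) ≡ 514 (mod 3833).
Scan 2129·514^i mod 3833 for i = 0, 1, …:
  i=0: 2129   i=1: 1901   i=2: 3532   i=3: 2439
  i=4: 255   i=5: 748   i=6: 1172   i=7: 627
  i=8: 306   i=9: 131     …   i=39: 3792
  i=40: 1924
Match at i=40, j=10: n = 40·62 + 10 = 2490.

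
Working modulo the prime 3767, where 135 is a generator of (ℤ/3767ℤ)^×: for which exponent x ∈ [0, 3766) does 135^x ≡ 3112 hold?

Baby-step giant-step with m = ceil(sqrt(3766)) = 62.
Baby table (135^j mod 3767 for j=0..61):
  0:1  1:135  2:3157  3:524  4:2934  5:555  6:3352  7:480
  8:761  9:1026  10:2898  11:3229  12:2710  13:451  14:613  15:3648
  16:2770  17:1017  18:1683  19:1185  20:1761  21:414  22:3152  23:3616
  24:2217  25:1702  26:3750  27:1472  28:2836  29:2393  30:2860  31:1866
  32:3288  33:3141  34:2131  35:1393  36:3472  37:1612  38:2901  39:3634
  40:880  41:2023  42:1881  43:1546  44:1525  45:2457  46:199  47:496
  48:2921  49:2567  50:3748  51:1202  52:289  53:1345  54:759  55:756
  56:351  57:2181  58:609  59:3108  60:1443  61:2688
Giant step factor: 135^(-62) ≡ 655 (mod 3767).
Scan 3112·655^i mod 3767 for i = 0, 1, …:
  i=0: 3112   i=1: 413   i=2: 3058   i=3: 2713
  i=4: 2758   i=5: 2097   i=6: 2347   i=7: 349
  i=8: 2575   i=9: 2776     …   i=28: 3669
  i=29: 3616
Match at i=29, j=23: x = 29·62 + 23 = 1821.

1821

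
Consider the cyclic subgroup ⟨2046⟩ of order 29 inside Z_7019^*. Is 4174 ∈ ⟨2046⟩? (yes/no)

yes

4174 ∈ ⟨2046⟩ iff 4174^29 ≡ 1 (mod 7019), since |⟨2046⟩| = 29.
4174^29 mod 7019 = 1.
Since 1 = 1, 4174 lies in the subgroup.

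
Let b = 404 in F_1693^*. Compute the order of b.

282

The order of 404 must divide p − 1 = 1692 = 2^2 · 3^2 · 47.
Divisors: 1, 2, 3, 4, 6, 9, 12, 18, 36, 47, 94, 141, 188, 282, 423, 564, 846, 1692.
Check each in increasing order: 404^1 ≡ 404;  404^2 ≡ 688;  404^3 ≡ 300;  404^4 ≡ 997;  404^6 ≡ 271;  404^9 ≡ 36;  404^12 ≡ 642;  404^18 ≡ 1296;  404^36 ≡ 160;  404^47 ≡ 1260;  404^94 ≡ 1259;  404^141 ≡ 1692;  404^188 ≡ 433;  404^282 ≡ 1.
Smallest exponent giving 1 is 282.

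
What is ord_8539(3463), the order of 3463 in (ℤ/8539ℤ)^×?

8538

The order of 3463 must divide p − 1 = 8538 = 2 · 3 · 1423.
Divisors: 1, 2, 3, 6, 1423, 2846, 4269, 8538.
Check each in increasing order: 3463^1 ≡ 3463;  3463^2 ≡ 3613;  3463^3 ≡ 2184;  3463^6 ≡ 5094;  3463^1423 ≡ 5987;  3463^2846 ≡ 5986;  3463^4269 ≡ 8538;  3463^8538 ≡ 1.
Smallest exponent giving 1 is 8538.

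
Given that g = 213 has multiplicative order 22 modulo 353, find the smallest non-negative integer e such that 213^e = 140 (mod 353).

12

Successive powers of 213 modulo 353:
  213^0=1  213^1=213  213^2=185  213^3=222  213^4=337  213^5=122
  213^6=217  213^7=331  213^8=256  213^9=166  213^10=58  213^11=352
  213^12=140
So 213^12 ≡ 140 (mod 353), giving e = 12.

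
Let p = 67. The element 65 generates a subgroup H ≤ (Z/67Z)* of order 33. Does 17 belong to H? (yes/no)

yes

17 ∈ ⟨65⟩ iff 17^33 ≡ 1 (mod 67), since |⟨65⟩| = 33.
17^33 mod 67 = 1.
Since 1 = 1, 17 lies in the subgroup.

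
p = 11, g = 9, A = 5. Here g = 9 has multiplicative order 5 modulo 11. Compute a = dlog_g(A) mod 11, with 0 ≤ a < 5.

Successive powers of 9 modulo 11:
  9^0=1  9^1=9  9^2=4  9^3=3  9^4=5
So 9^4 ≡ 5 (mod 11), giving a = 4.

4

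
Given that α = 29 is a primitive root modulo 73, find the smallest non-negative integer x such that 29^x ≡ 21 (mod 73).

Baby-step giant-step with m = ceil(sqrt(72)) = 9.
Baby table (29^j mod 73 for j=0..8):
  0:1  1:29  2:38  3:7  4:57  5:47  6:49  7:34
  8:37
Giant step factor: 29^(-9) ≡ 63 (mod 73).
Scan 21·63^i mod 73 for i = 0, 1, …:
  i=0: 21   i=1: 9   i=2: 56   i=3: 24
  i=4: 52   i=5: 64   i=6: 17   i=7: 49
Match at i=7, j=6: x = 7·9 + 6 = 69.

69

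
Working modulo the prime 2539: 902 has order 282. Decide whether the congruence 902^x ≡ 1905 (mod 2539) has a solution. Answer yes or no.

yes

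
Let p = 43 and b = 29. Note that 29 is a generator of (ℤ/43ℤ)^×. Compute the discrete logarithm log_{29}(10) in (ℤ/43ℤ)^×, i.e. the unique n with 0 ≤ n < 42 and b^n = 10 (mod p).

32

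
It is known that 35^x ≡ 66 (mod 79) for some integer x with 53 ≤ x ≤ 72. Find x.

61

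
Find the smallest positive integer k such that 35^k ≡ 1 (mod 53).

The order of 35 must divide p − 1 = 52 = 2^2 · 13.
Divisors: 1, 2, 4, 13, 26, 52.
Check each in increasing order: 35^1 ≡ 35;  35^2 ≡ 6;  35^4 ≡ 36;  35^13 ≡ 30;  35^26 ≡ 52;  35^52 ≡ 1.
Smallest exponent giving 1 is 52.

52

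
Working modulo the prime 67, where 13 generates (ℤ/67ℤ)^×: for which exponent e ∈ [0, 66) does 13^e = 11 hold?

17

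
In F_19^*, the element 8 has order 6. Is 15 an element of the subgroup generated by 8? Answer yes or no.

no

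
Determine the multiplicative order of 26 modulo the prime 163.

81

The order of 26 must divide p − 1 = 162 = 2 · 3^4.
Divisors: 1, 2, 3, 6, 9, 18, 27, 54, 81, 162.
Check each in increasing order: 26^1 ≡ 26;  26^2 ≡ 24;  26^3 ≡ 135;  26^6 ≡ 132;  26^9 ≡ 53;  26^18 ≡ 38;  26^27 ≡ 58;  26^54 ≡ 104;  26^81 ≡ 1.
Smallest exponent giving 1 is 81.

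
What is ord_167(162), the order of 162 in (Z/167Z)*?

83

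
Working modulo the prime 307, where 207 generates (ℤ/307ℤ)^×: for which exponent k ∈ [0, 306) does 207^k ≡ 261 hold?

187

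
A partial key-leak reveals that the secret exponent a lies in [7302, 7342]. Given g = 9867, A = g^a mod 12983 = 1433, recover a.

Compute 9867^7302 mod 12983 = 11942, then multiply by 9867 repeatedly:
  9867^7302=11942  9867^7303=10989  9867^7304=7430  9867^7305=9792  9867^7306=11161
  9867^7307=3781  9867^7308=6968  9867^7309=8271  9867^7310=11802  9867^7311=5807
  9867^7312=3690  9867^7313=4898  9867^7314=5840  9867^7315=4726  9867^7316=9489
  9867^7317=7550  9867^7318=12379  9867^7319=12512  9867^7320=557  9867^7321=4110
  9867^7322=7461  9867^7323=4077  9867^7324=6425  9867^7325=12469  9867^7326=4715
  9867^7327=4816  9867^7328=1692  9867^7329=11809  9867^7330=9961  9867^7331=3877
  9867^7332=6441  9867^7333=1562  9867^7334=1433
Found 1433 at exponent 7334.

7334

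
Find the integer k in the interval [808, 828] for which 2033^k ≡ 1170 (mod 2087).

826

Compute 2033^808 mod 2087 = 1201, then multiply by 2033 repeatedly:
  2033^808=1201  2033^809=1930  2033^810=130  2033^811=1328  2033^812=1333
  2033^813=1063  2033^814=1034  2033^815=513  2033^816=1516  2033^817=1616
  2033^818=390  2033^819=1897  2033^820=1912  2033^821=1102  2033^822=1015
  2033^823=1539  2033^824=374  2033^825=674  2033^826=1170
Found 1170 at exponent 826.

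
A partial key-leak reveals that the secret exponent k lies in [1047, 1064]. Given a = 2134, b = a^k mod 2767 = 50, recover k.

Compute 2134^1047 mod 2767 = 2395, then multiply by 2134 repeatedly:
  2134^1047=2395  2134^1048=281  2134^1049=1982  2134^1050=1612  2134^1051=627
  2134^1052=1557  2134^1053=2238  2134^1054=50
Found 50 at exponent 1054.

1054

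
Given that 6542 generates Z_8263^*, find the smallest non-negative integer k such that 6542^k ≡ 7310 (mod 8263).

897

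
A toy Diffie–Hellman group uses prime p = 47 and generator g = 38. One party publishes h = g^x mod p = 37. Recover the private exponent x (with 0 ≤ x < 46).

Baby-step giant-step with m = ceil(sqrt(46)) = 7.
Baby table (38^j mod 47 for j=0..6):
  0:1  1:38  2:34  3:23  4:28  5:30  6:12
Giant step factor: 38^(-7) ≡ 10 (mod 47).
Scan 37·10^i mod 47 for i = 0, 1, …:
  i=0: 37   i=1: 41   i=2: 34
Match at i=2, j=2: x = 2·7 + 2 = 16.

16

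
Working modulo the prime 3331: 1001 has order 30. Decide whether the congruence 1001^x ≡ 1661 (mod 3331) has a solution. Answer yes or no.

no

1661 ∈ ⟨1001⟩ iff 1661^30 ≡ 1 (mod 3331), since |⟨1001⟩| = 30.
1661^30 mod 3331 = 394.
Since 394 ≠ 1, 1661 does not lie in the subgroup.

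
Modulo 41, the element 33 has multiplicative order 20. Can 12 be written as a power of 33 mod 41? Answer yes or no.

12 ∈ ⟨33⟩ iff 12^20 ≡ 1 (mod 41), since |⟨33⟩| = 20.
12^20 mod 41 = 40.
Since 40 ≠ 1, 12 does not lie in the subgroup.

no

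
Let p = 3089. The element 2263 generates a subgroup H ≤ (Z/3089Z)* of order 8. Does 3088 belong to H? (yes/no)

yes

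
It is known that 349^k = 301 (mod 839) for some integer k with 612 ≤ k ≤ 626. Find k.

612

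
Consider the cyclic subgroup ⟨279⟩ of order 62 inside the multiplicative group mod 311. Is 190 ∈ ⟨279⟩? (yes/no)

yes

190 ∈ ⟨279⟩ iff 190^62 ≡ 1 (mod 311), since |⟨279⟩| = 62.
190^62 mod 311 = 1.
Since 1 = 1, 190 lies in the subgroup.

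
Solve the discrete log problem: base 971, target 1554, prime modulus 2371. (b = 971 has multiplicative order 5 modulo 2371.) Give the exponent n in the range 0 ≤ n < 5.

2

Successive powers of 971 modulo 2371:
  971^0=1  971^1=971  971^2=1554
So 971^2 ≡ 1554 (mod 2371), giving n = 2.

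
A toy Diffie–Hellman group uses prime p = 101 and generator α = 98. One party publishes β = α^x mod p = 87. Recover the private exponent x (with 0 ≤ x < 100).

40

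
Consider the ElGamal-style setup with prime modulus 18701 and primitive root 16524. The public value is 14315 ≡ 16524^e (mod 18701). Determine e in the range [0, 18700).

Baby-step giant-step with m = ceil(sqrt(18700)) = 137.
Baby table (16524^j mod 18701 for j=0..136):
  0:1  1:16524  2:7976  3:9477  4:14475  5:17811  6:11327  7:7740
  8:18322  9:2239  10:6658  11:17510  12:12069  13:692  14:8297  15:2597
  16:12734  17:11665  18:1253  19:2565  20:7594  21:18247  22:15906  23:6890
  24:17373  25:11102  26:11339  27:317  28:1828  29:3757  30:12049  31:6830
  32:17086  33:67  34:3749  35:10764  36:17826  37:16074  38:15174  39:10869
  40:13653  41:12009  42:405  43:15963  44:13708  45:4480  46:8962  47:13570
  48:5690  49:11633  50:14814  51:9147  52:3546  53:3871  54:6984  55:18446
  56:12806  57:4529  58:14495  59:11673  60:2538  61:10270  62:8606  63:3140
  64:8786  65:4001  66:4489  67:8070  68:10550  69:16179  70:11001  71:6804
  72:17585  73:17103  74:460  75:8434  76:3564  77:2087  78:944  79:2022
  80:11542  81:7210  82:12670  83:1385  84:14417  85:13170  86:16244  87:403
  88:1616  89:16457  90:4227  91:17414  92:15350  93:1737  94:14854  95:15572
  96:4669  97:8931  98:6253  99:1547  100:17062  101:14913  102:18036  103:7728
  104:7044  105:32  106:5140  107:12119  108:4048  109:14376  110:8922  111:7145
  112:4567  113:6573  114:15545  115:7345  116:17991  117:12188  118:3443  119:3690
  120:8300  121:14767  122:17961  123:2694  124:7276  125:18596  126:4173  127:4065
  128:14769  129:13607  130:18646  131:7529  132:10144  133:2393  134:8018  135:11548
  136:12849
Giant step factor: 16524^(-137) ≡ 17348 (mod 18701).
Scan 14315·17348^i mod 18701 for i = 0, 1, …:
  i=0: 14315   i=1: 6041   i=2: 17565   i=3: 3526
  i=4: 16778   i=5: 2380   i=6: 15133   i=7: 2646
  i=8: 10554   i=9: 8002     …   i=117: 11025
  i=118: 6573
Match at i=118, j=113: e = 118·137 + 113 = 16279.

16279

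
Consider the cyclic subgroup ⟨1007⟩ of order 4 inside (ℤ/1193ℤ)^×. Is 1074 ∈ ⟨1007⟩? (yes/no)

1074 ∈ ⟨1007⟩ iff 1074^4 ≡ 1 (mod 1193), since |⟨1007⟩| = 4.
1074^4 mod 1193 = 165.
Since 165 ≠ 1, 1074 does not lie in the subgroup.

no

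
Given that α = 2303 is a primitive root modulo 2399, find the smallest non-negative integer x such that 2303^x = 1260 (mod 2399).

932

Baby-step giant-step with m = ceil(sqrt(2398)) = 49.
Baby table (2303^j mod 2399 for j=0..48):
  0:1  1:2303  2:2019  3:495  4:460  5:1421  6:327  7:2194
  8:488  9:1132  10:1682  11:1660  12:1373  13:137  14:1242  15:718
  16:643  17:646  18:358  19:1617  20:703  21:2083  22:1548  23:130
  24:1914  25:979  26:1976  27:2224  28:7  29:1727  30:2138  31:1066
  32:821  33:351  34:2289  35:964  36:1017  37:727  38:2178  39:2024
  40:15  41:959  42:1497  43:228  44:2102  45:2123  46:107  47:1723
  48:123
Giant step factor: 2303^(-49) ≡ 975 (mod 2399).
Scan 1260·975^i mod 2399 for i = 0, 1, …:
  i=0: 1260   i=1: 212   i=2: 386   i=3: 2106
  i=4: 2205   i=5: 371   i=6: 1875   i=7: 87
  i=8: 860   i=9: 1249     …   i=18: 1240
  i=19: 2303
Match at i=19, j=1: x = 19·49 + 1 = 932.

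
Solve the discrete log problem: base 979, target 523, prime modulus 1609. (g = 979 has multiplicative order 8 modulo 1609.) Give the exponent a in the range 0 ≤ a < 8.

Successive powers of 979 modulo 1609:
  979^0=1  979^1=979  979^2=1086  979^3=1254  979^4=1608  979^5=630
  979^6=523
So 979^6 ≡ 523 (mod 1609), giving a = 6.

6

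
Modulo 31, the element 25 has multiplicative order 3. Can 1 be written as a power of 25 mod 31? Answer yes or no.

yes

⟨25⟩ has order 3; its elements mod 31 are {1, 5, 25}.
1 is in this set.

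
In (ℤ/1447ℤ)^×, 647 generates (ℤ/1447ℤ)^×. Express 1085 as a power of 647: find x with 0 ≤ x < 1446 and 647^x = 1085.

Baby-step giant-step with m = ceil(sqrt(1446)) = 39.
Baby table (647^j mod 1447 for j=0..38):
  0:1  1:647  2:426  3:692  4:601  5:1051  6:1354  7:603
  8:898  9:759  10:540  11:653  12:1414  13:354  14:412  15:316
  16:425  17:45  18:175  19:359  20:753  21:999  22:991  23:156
  24:1089  25:1341  26:874  27:1148  28:445  29:1409  30:13  31:1176
  32:1197  33:314  34:578  35:640  36:238  37:604  38:98
Giant step factor: 647^(-39) ≡ 845 (mod 1447).
Scan 1085·845^i mod 1447 for i = 0, 1, …:
  i=0: 1085   i=1: 874
Match at i=1, j=26: x = 1·39 + 26 = 65.

65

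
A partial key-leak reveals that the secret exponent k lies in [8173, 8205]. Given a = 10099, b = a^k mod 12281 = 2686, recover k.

8185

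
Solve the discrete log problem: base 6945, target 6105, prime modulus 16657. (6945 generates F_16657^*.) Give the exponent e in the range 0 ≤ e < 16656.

Baby-step giant-step with m = ceil(sqrt(16656)) = 130.
Baby table (6945^j mod 16657 for j=0..129):
  0:1  1:6945  2:11010  3:8820  4:7111  5:14547  6:4210  7:5415
  8:12326  9:3747  10:4681  11:11738  12:1052  13:10374  14:5905  15:691
  16:1779  17:12318  18:14815  19:16543  20:7806  21:10792  22:10597  23:5539
  24:7342  25:3113  26:15656  27:10681  28:5924  29:16047  30:11085  31:13328
  32:11  33:9767  34:4511  35:13735  36:11593  37:10104  38:12996  39:9594
  40:2330  41:7903  42:1520  43:12519  44:11572  45:14172  46:14984  47:7601
  48:2912  49:2242  50:13052  51:15403  52:2581  53:2113  54:16625  55:10958
  56:14134  57:929  58:5646  59:892  60:15193  61:9947  62:5336  63:13352
  64:121  65:7495  66:16307  67:1172  68:10924  69:11202  70:9700  71:5592
  72:8973  73:3648  74:63  75:4453  76:10693  77:5979  78:14911  79:326
  80:15375  81:8005  82:10316  83:2863  84:11734  85:6586  86:16305  87:3939
  88:5561  89:10219  90:12135  91:9812  92:553  93:9475  94:8725  95:13616
  96:1331  97:15817  98:12807  99:12892  100:3565  101:6623  102:6758  103:11541
  104:15418  105:6814  106:693  107:15669  108:1024  109:15798  110:14108  111:3586
  112:2555  113:4770  114:13534  115:14836  116:12475  117:5818  118:12785  119:10015
  120:11200  121:12467  122:229  123:7990  124:6083  125:4283  126:12690  127:16520
  128:14641  129:7417
Giant step factor: 6945^(-130) ≡ 14491 (mod 16657).
Scan 6105·14491^i mod 16657 for i = 0, 1, …:
  i=0: 6105   i=1: 2228   i=2: 4682   i=3: 2901
  i=4: 12780   i=5: 2454   i=6: 14876   i=7: 9879
  i=8: 6331   i=9: 12422     …   i=20: 9064
  i=21: 5979
Match at i=21, j=77: e = 21·130 + 77 = 2807.

2807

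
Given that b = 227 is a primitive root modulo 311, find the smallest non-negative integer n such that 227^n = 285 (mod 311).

19

Successive powers of 227 modulo 311:
  227^0=1  227^1=227  227^2=214  227^3=62  227^4=79  227^5=206
  227^6=112  227^7=233  227^8=21  227^9=102  227^10=140  227^11=58
  227^12=104  227^13=283  227^14=175  227^15=228  227^16=130  227^17=276
  227^18=141  227^19=285
So 227^19 ≡ 285 (mod 311), giving n = 19.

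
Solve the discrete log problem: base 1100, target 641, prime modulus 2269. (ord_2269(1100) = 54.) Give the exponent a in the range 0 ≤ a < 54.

Successive powers of 1100 modulo 2269:
  1100^0=1  1100^1=1100  1100^2=623  1100^3=62  1100^4=130  1100^5=53
  1100^6=1575  1100^7=1253  1100^8=1017  1100^9=83  1100^10=540  1100^11=1791
  1100^12=608  1100^13=1714  1100^14=2130  1100^15=1392  1100^16=1894  1100^17=458
  1100^18=82  1100^19=1709  1100^20=1168  1100^21=546  1100^22=1584  1100^23=2077
  1100^24=2086  1100^25=641
So 1100^25 ≡ 641 (mod 2269), giving a = 25.

25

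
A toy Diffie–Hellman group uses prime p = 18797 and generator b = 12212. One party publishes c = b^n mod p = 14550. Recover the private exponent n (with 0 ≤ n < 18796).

Baby-step giant-step with m = ceil(sqrt(18796)) = 138.
Baby table (12212^j mod 18797 for j=0..137):
  0:1  1:12212  2:16343  3:12967  4:7076  5:2303  6:3924  7:6335
  8:13365  9:17826  10:3055  11:14412  12:3033  13:8906  14:630  15:5587
  16:14131  17:11312  18:2991  19:3521  20:9713  21:6086  22:17691  23:8571
  24:7356  25:609  26:12293  27:9274  28:2163  29:4771  30:11549  31:2497
  32:4630  33:184  34:10165  35:18389  36:17506  37:4991  38:10218  39:7730
  40:226  41:15550  42:9306  43:17007  44:1431  45:12959  46:3365  47:3138
  48:12970  49:6118  50:13738  51:5231  52:8766  53:1477  54:10801  55:3263
  56:16913  57:120  58:18071  59:6272  60:14686  61:3255  62:13202  63:955
  64:8320  65:6055  66:15059  67:9457  68:116  69:6817  70:16088  71:412
  72:12545  73:3990  74:4056  75:1777  76:8986  77:146  78:16034  79:17656
  80:13482  81:18058  82:16689  83:8994  84:3857  85:15199  86:8610  87:13699
  88:17685  89:10487  90:3283  91:16792  92:7431  93:14253  94:16213  95:4355
  96:6547  97:8323  98:5097  99:7697  100:10764  101:2547  102:13726  103:9063
  104:620  105:15046  106:1077  107:13221  108:7419  109:18085  110:8067  111:17924
  112:15620  113:18281  114:14400  115:6865  116:760  117:14199  118:14660  119:5292
  120:1818  121:2159  122:12314  123:2568  124:7020  125:13920  126:9769  127:13266
  128:11846  129:1640  130:8875  131:16795  132:6473  133:6891  134:17520  135:6786
  136:13456  137:1298
Giant step factor: 12212^(-138) ≡ 4259 (mod 18797).
Scan 14550·4259^i mod 18797 for i = 0, 1, …:
  i=0: 14550   i=1: 13538   i=2: 7943   i=3: 13434
  i=4: 16135   i=5: 15930   i=6: 7497   i=7: 12417
  i=8: 8042   i=9: 2744     …   i=102: 8261
  i=103: 14412
Match at i=103, j=11: n = 103·138 + 11 = 14225.

14225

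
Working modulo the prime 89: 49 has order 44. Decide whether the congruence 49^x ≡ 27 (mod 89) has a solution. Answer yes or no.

no

27 ∈ ⟨49⟩ iff 27^44 ≡ 1 (mod 89), since |⟨49⟩| = 44.
27^44 mod 89 = 88.
Since 88 ≠ 1, 27 does not lie in the subgroup.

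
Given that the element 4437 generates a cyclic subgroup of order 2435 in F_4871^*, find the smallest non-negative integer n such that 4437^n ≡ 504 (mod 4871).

1788

Baby-step giant-step with m = ceil(sqrt(2435)) = 50.
Baby table (4437^j mod 4871 for j=0..49):
  0:1  1:4437  2:3258  3:3489  4:655  5:3119  6:492  7:796
  8:377  9:1996  10:774  11:183  12:3385  13:1952  14:386  15:2961
  16:870  17:2358  18:4409  19:797  20:4814  21:383  22:4263  23:838
  24:1633  25:2444  26:1182  27:3338  28:2866  29:3132  30:4592  31:4182
  32:1895  33:769  34:2353  35:1708  36:3991  37:1982  38:1979  39:3281
  40:3249  41:2524  42:559  43:944  44:4339  45:1951  46:820  47:4574
  48:2252  49:1703
Giant step factor: 4437^(-50) ≡ 3017 (mod 4871).
Scan 504·3017^i mod 4871 for i = 0, 1, …:
  i=0: 504   i=1: 816   i=2: 2017   i=3: 1410
  i=4: 1587   i=5: 4657   i=6: 2205   i=7: 3570
  i=8: 909   i=9: 80     …   i=34: 506
  i=35: 1979
Match at i=35, j=38: n = 35·50 + 38 = 1788.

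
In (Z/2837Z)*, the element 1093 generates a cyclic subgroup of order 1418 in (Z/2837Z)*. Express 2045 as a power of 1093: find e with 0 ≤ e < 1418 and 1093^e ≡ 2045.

Baby-step giant-step with m = ceil(sqrt(1418)) = 38.
Baby table (1093^j mod 2837 for j=0..37):
  0:1  1:1093  2:272  3:2248  4:222  5:1501  6:807  7:2581
  8:1055  9:1293  10:423  11:2745  12:1576  13:509  14:285  15:2272
  16:921  17:2355  18:856  19:2235  20:198  21:802  22:2790  23:2532
  24:1401  25:2150  26:914  27:378  28:1789  29:684  30:1481  31:1643
  32:2815  33:1487  34:2527  35:1610  36:790  37:1022
Giant step factor: 1093^(-38) ≡ 717 (mod 2837).
Scan 2045·717^i mod 2837 for i = 0, 1, …:
  i=0: 2045   i=1: 2373   i=2: 2078   i=3: 501
  i=4: 1755   i=5: 1544   i=6: 618   i=7: 534
  i=8: 2720   i=9: 1221     …   i=22: 2797
  i=23: 2527
Match at i=23, j=34: e = 23·38 + 34 = 908.

908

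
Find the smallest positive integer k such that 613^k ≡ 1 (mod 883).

441

The order of 613 must divide p − 1 = 882 = 2 · 3^2 · 7^2.
Divisors: 1, 2, 3, 6, 7, 9, 14, 18, 21, 42, 49, 63, 98, 126, 147, 294, 441, 882.
Check each in increasing order: 613^1 ≡ 613;  613^2 ≡ 494;  613^3 ≡ 836;  613^6 ≡ 443;  613^7 ≡ 478;  613^9 ≡ 371;  613^14 ≡ 670;  613^18 ≡ 776;  613^21 ≡ 614;  613^42 ≡ 838;  613^49 ≡ 565;  613^63 ≡ 626;  613^98 ≡ 462;  613^126 ≡ 707;  613^147 ≡ 545;  613^294 ≡ 337;  613^441 ≡ 1.
Smallest exponent giving 1 is 441.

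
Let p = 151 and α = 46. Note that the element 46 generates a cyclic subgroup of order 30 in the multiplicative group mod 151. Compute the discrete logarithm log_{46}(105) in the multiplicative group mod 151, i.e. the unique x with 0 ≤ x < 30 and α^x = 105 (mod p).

Successive powers of 46 modulo 151:
  46^0=1  46^1=46  46^2=2  46^3=92  46^4=4  46^5=33
  46^6=8  46^7=66  46^8=16  46^9=132  46^10=32  46^11=113
  46^12=64  46^13=75  46^14=128  46^15=150  46^16=105
So 46^16 ≡ 105 (mod 151), giving x = 16.

16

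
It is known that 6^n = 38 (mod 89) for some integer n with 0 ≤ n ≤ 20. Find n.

Compute 6^0 mod 89 = 1, then multiply by 6 repeatedly:
  6^0=1  6^1=6  6^2=36  6^3=38
Found 38 at exponent 3.

3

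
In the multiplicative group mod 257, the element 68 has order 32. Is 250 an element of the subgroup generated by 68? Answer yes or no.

250 ∈ ⟨68⟩ iff 250^32 ≡ 1 (mod 257), since |⟨68⟩| = 32.
250^32 mod 257 = 193.
Since 193 ≠ 1, 250 does not lie in the subgroup.

no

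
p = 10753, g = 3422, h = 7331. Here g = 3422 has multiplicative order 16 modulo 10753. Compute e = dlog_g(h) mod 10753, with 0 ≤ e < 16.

Successive powers of 3422 modulo 10753:
  3422^0=1  3422^1=3422  3422^2=67  3422^3=3461  3422^4=4489  3422^5=6074
  3422^6=10432  3422^7=9097  3422^8=10752  3422^9=7331
So 3422^9 ≡ 7331 (mod 10753), giving e = 9.

9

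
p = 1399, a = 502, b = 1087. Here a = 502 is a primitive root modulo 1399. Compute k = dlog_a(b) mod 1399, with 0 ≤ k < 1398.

Baby-step giant-step with m = ceil(sqrt(1398)) = 38.
Baby table (502^j mod 1399 for j=0..37):
  0:1  1:502  2:184  3:34  4:280  5:660  6:1156  7:1126
  8:56  9:132  10:511  11:505  12:291  13:586  14:382  15:101
  16:338  17:397  18:636  19:300  20:907  21:639  22:407  23:60
  24:741  25:1247  26:641  27:12  28:428  29:809  30:408  31:562
  32:925  33:1281  34:921  35:672  36:185  37:536
Giant step factor: 502^(-38) ≡ 799 (mod 1399).
Scan 1087·799^i mod 1399 for i = 0, 1, …:
  i=0: 1087   i=1: 1133   i=2: 114   i=3: 151
  i=4: 335   i=5: 456   i=6: 604   i=7: 1340
  i=8: 425   i=9: 1017     …   i=26: 444
  i=27: 809
Match at i=27, j=29: k = 27·38 + 29 = 1055.

1055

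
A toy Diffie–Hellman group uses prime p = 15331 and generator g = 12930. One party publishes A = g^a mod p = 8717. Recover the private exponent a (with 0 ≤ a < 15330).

Baby-step giant-step with m = ceil(sqrt(15330)) = 124.
Baby table (12930^j mod 15331 for j=0..123):
  0:1  1:12930  2:345  3:14860  4:11708  5:6146  6:7207  7:4692
  8:2793  9:8985  10:13063  11:2963  12:14752  13:10389  14:14879  15:12082
  16:12701  17:13589  18:12510  19:12250  20:7939  21:10225  22:10037  23:1495
  24:13290  25:9852  26:1081  27:10789  28:5001  29:12103  30:8273  31:5503
  32:2619  33:12822  34:14357  35:8262  36:1252  37:14155  38:2672  39:8217
  40:1980  41:13961  42:8536  43:2611  44:1368  45:11597  46:12030  47:14905
  48:10980  49:6340  50:1343  51:10298  52:3405  53:11349  54:9569  55:6000
  56:5140  57:315  58:10235  59:1358  60:4945  61:8580  62:4284  63:1217
  64:6204  65:5928  66:9371  67:6137  68:13485  69:1587  70:7032  71:10930
  72:3742  73:14755  74:3186  75:583  76:10669  77:1832  78:1365  79:3469
  80:10995  81:987  82:6518  83:3233  84:10384  85:11553  86:10357  87:15056
  88:1042  89:12442  90:6877  91:15141  92:11591  93:11105  94:12835  95:13806
  96:12747  97:10460  98:13049  99:5915  100:9922  101:1652  102:4277  103:2693
  104:3789  105:9225  106:4070  107:9108  108:9029  109:14736  110:2812  111:9359
  112:4287  113:9345  114:7239  115:4515  116:13833  117:9244  118:4444  119:332
  120:80  121:7223  122:12269  123:8313
Giant step factor: 12930^(-124) ≡ 4211 (mod 15331).
Scan 8717·4211^i mod 15331 for i = 0, 1, …:
  i=0: 8717   i=1: 4873   i=2: 7325   i=3: 14934
  i=4: 14643   i=5: 391   i=6: 6084   i=7: 1623
  i=8: 12158   i=9: 7129     …   i=20: 5678
  i=21: 9029
Match at i=21, j=108: a = 21·124 + 108 = 2712.

2712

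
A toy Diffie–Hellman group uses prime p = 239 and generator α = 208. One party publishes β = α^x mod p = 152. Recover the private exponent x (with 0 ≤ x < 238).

Baby-step giant-step with m = ceil(sqrt(238)) = 16.
Baby table (208^j mod 239 for j=0..15):
  0:1  1:208  2:5  3:84  4:25  5:181  6:125  7:188
  8:147  9:223  10:18  11:159  12:90  13:78  14:211  15:151
Giant step factor: 208^(-16) ≡ 169 (mod 239).
Scan 152·169^i mod 239 for i = 0, 1, …:
  i=0: 152   i=1: 115   i=2: 76   i=3: 177
  i=4: 38   i=5: 208
Match at i=5, j=1: x = 5·16 + 1 = 81.

81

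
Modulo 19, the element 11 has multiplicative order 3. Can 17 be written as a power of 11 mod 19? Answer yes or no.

no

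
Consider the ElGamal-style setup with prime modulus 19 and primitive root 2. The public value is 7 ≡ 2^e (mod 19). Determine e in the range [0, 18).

6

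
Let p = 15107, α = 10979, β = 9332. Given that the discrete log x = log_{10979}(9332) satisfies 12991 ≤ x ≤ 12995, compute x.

12993

Compute 10979^12991 mod 15107 = 3650, then multiply by 10979 repeatedly:
  10979^12991=3650  10979^12992=9586  10979^12993=9332
Found 9332 at exponent 12993.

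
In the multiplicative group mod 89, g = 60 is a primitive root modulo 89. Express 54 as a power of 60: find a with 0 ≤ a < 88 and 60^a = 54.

13

Baby-step giant-step with m = ceil(sqrt(88)) = 10.
Baby table (60^j mod 89 for j=0..9):
  0:1  1:60  2:40  3:86  4:87  5:58  6:9  7:6
  8:4  9:62
Giant step factor: 60^(-10) ≡ 84 (mod 89).
Scan 54·84^i mod 89 for i = 0, 1, …:
  i=0: 54   i=1: 86
Match at i=1, j=3: a = 1·10 + 3 = 13.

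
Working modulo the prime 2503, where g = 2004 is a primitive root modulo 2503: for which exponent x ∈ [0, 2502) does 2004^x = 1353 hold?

55

Baby-step giant-step with m = ceil(sqrt(2502)) = 51.
Baby table (2004^j mod 2503 for j=0..50):
  0:1  1:2004  2:1204  3:2427  4:379  5:1107  6:770  7:1232
  8:970  9:1552  10:1482  11:1370  12:2192  13:3  14:1006  15:1109
  16:2275  17:1137  18:818  19:2310  20:1193  21:407  22:2153  23:1943
  24:1607  25:1570  26:9  27:515  28:824  29:1819  30:908  31:2454
  32:1924  33:1076  34:1221  35:1453  36:823  37:2318  38:2207  39:27
  40:1545  41:2472  42:451  43:221  44:2356  45:766  46:725  47:1160
  48:1856  49:2469  50:1948
Giant step factor: 2004^(-51) ≡ 1508 (mod 2503).
Scan 1353·1508^i mod 2503 for i = 0, 1, …:
  i=0: 1353   i=1: 379
Match at i=1, j=4: x = 1·51 + 4 = 55.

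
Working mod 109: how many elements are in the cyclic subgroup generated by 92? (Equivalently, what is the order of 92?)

36

The order of 92 must divide p − 1 = 108 = 2^2 · 3^3.
Divisors: 1, 2, 3, 4, 6, 9, 12, 18, 27, 36, 54, 108.
Check each in increasing order: 92^1 ≡ 92;  92^2 ≡ 71;  92^3 ≡ 101;  92^4 ≡ 27;  92^6 ≡ 64;  92^9 ≡ 33;  92^12 ≡ 63;  92^18 ≡ 108;  92^27 ≡ 76;  92^36 ≡ 1.
Smallest exponent giving 1 is 36.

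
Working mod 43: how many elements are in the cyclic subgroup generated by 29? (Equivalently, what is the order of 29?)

The order of 29 must divide p − 1 = 42 = 2 · 3 · 7.
Divisors: 1, 2, 3, 6, 7, 14, 21, 42.
Check each in increasing order: 29^1 ≡ 29;  29^2 ≡ 24;  29^3 ≡ 8;  29^6 ≡ 21;  29^7 ≡ 7;  29^14 ≡ 6;  29^21 ≡ 42;  29^42 ≡ 1.
Smallest exponent giving 1 is 42.

42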